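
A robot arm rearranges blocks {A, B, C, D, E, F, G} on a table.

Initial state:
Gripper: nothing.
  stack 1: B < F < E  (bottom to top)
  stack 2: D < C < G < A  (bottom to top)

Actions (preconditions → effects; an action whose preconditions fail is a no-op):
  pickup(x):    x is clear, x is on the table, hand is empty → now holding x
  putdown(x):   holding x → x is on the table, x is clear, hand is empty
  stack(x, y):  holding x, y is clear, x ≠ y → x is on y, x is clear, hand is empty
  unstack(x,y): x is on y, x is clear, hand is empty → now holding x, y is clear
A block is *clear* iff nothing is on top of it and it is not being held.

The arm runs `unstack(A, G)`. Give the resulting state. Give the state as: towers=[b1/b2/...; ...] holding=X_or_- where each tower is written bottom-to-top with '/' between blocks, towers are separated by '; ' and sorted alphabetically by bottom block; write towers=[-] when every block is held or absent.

towers=[B/F/E; D/C/G] holding=A

before: towers=[B/F/E; D/C/G/A] holding=-
pre[unstack(A, G)]: on(A,G) ok, clear(A) ok, handempty ok
all met → apply unstack(A, G)
after:  towers=[B/F/E; D/C/G] holding=A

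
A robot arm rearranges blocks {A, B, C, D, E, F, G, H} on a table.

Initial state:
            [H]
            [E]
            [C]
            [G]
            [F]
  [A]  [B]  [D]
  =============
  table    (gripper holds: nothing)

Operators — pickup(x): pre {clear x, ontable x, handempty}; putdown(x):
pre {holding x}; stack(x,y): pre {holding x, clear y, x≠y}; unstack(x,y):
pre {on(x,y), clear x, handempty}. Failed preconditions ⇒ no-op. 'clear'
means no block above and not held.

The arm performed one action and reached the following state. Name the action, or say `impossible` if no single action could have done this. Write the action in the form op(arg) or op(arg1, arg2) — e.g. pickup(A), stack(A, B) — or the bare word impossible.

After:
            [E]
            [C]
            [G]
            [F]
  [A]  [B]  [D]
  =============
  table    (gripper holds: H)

target: towers=[A; B; D/F/G/C/E] holding=H
         pickup(A) → towers=[B; D/F/G/C/E/H] holding=A
     unstack(H, E) → towers=[A; B; D/F/G/C/E] holding=H  ← match
         pickup(B) → towers=[A; D/F/G/C/E/H] holding=B

unstack(H, E)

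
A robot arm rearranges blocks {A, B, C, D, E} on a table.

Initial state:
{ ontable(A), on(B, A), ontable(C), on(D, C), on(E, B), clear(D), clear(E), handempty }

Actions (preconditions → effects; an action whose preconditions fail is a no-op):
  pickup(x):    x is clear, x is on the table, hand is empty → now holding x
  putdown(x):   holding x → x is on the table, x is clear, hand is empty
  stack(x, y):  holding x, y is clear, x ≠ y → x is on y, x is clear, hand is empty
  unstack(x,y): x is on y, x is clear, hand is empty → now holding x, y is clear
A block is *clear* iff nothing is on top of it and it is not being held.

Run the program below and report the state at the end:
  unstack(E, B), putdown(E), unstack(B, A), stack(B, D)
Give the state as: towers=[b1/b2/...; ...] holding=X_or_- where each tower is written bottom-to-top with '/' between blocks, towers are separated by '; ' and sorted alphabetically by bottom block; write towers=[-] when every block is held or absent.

step 1 (unstack(E, B)): towers=[A/B; C/D] holding=E
step 2 (putdown(E)): towers=[A/B; C/D; E] holding=-
step 3 (unstack(B, A)): towers=[A; C/D; E] holding=B
step 4 (stack(B, D)): towers=[A; C/D/B; E] holding=-

towers=[A; C/D/B; E] holding=-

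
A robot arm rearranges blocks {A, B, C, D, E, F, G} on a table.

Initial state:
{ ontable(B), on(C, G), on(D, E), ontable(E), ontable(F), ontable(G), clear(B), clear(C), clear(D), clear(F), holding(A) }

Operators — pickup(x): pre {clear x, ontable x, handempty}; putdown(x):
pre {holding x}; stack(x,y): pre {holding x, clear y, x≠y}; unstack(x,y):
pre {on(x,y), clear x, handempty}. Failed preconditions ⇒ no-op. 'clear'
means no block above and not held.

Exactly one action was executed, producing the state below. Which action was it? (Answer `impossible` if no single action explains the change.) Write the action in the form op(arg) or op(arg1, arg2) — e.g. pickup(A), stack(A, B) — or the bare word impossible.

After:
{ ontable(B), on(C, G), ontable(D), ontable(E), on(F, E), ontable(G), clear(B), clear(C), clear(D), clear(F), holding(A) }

target: towers=[B; D; E/F; G/C] holding=A
        putdown(A) → towers=[A; B; E/D; F; G/C] holding=-
       stack(A, B) → towers=[B/A; E/D; F; G/C] holding=-
       stack(A, F) → towers=[B; E/D; F/A; G/C] holding=-
       stack(A, D) → towers=[B; E/D/A; F; G/C] holding=-
       stack(A, C) → towers=[B; E/D; F; G/C/A] holding=-
none of the 5 applicable actions match → impossible

impossible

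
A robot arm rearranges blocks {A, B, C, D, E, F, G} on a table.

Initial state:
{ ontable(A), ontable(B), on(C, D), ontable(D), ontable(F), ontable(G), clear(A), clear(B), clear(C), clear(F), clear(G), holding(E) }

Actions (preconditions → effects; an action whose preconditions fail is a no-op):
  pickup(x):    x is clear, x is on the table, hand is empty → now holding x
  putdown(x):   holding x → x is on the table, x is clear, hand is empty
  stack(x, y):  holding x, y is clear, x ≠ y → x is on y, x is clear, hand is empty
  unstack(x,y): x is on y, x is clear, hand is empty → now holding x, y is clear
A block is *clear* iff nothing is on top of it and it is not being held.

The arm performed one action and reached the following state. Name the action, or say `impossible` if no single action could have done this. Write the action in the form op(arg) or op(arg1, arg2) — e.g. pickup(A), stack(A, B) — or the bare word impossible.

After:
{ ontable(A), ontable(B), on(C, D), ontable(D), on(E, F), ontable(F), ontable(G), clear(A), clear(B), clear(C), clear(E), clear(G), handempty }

stack(E, F)

target: towers=[A; B; D/C; F/E; G] holding=-
        putdown(E) → towers=[A; B; D/C; E; F; G] holding=-
       stack(E, B) → towers=[A; B/E; D/C; F; G] holding=-
       stack(E, F) → towers=[A; B; D/C; F/E; G] holding=-  ← match
       stack(E, G) → towers=[A; B; D/C; F; G/E] holding=-
       stack(E, A) → towers=[A/E; B; D/C; F; G] holding=-
       stack(E, C) → towers=[A; B; D/C/E; F; G] holding=-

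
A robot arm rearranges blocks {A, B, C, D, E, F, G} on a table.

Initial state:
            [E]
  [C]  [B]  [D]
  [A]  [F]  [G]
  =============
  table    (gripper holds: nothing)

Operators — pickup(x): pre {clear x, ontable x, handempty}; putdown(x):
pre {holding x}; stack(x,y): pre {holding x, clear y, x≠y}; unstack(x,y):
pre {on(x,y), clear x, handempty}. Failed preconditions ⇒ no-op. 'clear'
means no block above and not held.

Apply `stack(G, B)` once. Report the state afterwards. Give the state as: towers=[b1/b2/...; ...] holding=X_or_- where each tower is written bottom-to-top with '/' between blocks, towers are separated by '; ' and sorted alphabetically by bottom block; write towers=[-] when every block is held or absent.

towers=[A/C; F/B; G/D/E] holding=-

before: towers=[A/C; F/B; G/D/E] holding=-
pre[stack(G, B)]: holding(G) no, clear(B) yes, G≠B yes
holding(G) unmet → stack(G, B) is a no-op
after:  towers=[A/C; F/B; G/D/E] holding=-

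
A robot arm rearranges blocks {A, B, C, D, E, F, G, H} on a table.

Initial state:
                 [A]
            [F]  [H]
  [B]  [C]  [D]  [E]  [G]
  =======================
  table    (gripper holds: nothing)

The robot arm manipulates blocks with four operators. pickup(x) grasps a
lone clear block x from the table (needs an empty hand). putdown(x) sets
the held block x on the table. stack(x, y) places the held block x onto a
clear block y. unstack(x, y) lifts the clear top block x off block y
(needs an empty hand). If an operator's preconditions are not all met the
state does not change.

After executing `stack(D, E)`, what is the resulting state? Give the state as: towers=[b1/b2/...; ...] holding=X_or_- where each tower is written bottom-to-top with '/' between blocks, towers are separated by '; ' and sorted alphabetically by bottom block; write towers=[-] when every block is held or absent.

before: towers=[B; C; D/F; E/H/A; G] holding=-
pre[stack(D, E)]: holding(D) ✗, clear(E) ✗, D≠E ✓
holding(D), clear(E) unmet → stack(D, E) is a no-op
after:  towers=[B; C; D/F; E/H/A; G] holding=-

towers=[B; C; D/F; E/H/A; G] holding=-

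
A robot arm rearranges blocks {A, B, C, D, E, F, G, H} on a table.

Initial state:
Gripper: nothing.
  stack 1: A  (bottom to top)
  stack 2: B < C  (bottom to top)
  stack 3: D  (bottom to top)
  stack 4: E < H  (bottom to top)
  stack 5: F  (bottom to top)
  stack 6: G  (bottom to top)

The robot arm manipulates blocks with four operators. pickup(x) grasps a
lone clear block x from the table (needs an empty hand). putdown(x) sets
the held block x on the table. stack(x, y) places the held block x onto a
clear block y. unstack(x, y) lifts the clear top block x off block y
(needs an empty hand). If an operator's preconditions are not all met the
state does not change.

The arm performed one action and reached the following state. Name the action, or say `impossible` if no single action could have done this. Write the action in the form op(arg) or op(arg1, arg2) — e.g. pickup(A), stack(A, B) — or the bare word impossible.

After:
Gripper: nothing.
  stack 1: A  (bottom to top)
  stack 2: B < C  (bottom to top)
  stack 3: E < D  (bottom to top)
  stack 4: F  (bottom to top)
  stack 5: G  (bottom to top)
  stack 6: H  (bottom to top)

impossible

target: towers=[A; B/C; E/D; F; G; H] holding=-
         pickup(G) → towers=[A; B/C; D; E/H; F] holding=G
         pickup(A) → towers=[B/C; D; E/H; F; G] holding=A
     unstack(H, E) → towers=[A; B/C; D; E; F; G] holding=H
         pickup(F) → towers=[A; B/C; D; E/H; G] holding=F
         pickup(D) → towers=[A; B/C; E/H; F; G] holding=D
     unstack(C, B) → towers=[A; B; D; E/H; F; G] holding=C
none of the 6 applicable actions match → impossible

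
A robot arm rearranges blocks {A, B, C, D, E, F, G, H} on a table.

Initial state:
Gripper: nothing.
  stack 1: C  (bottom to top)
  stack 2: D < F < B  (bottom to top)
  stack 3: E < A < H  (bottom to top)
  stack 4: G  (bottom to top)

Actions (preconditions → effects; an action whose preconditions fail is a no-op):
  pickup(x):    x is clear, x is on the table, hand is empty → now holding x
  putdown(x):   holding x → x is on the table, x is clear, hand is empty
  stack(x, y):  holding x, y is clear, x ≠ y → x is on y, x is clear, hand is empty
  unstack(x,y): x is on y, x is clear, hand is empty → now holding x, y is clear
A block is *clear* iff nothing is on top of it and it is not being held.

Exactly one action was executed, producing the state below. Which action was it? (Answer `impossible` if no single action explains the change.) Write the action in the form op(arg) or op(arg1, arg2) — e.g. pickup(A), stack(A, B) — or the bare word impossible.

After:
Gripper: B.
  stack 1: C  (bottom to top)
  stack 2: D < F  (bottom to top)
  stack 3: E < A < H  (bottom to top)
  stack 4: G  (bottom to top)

target: towers=[C; D/F; E/A/H; G] holding=B
         pickup(G) → towers=[C; D/F/B; E/A/H] holding=G
     unstack(H, A) → towers=[C; D/F/B; E/A; G] holding=H
     unstack(B, F) → towers=[C; D/F; E/A/H; G] holding=B  ← match
         pickup(C) → towers=[D/F/B; E/A/H; G] holding=C

unstack(B, F)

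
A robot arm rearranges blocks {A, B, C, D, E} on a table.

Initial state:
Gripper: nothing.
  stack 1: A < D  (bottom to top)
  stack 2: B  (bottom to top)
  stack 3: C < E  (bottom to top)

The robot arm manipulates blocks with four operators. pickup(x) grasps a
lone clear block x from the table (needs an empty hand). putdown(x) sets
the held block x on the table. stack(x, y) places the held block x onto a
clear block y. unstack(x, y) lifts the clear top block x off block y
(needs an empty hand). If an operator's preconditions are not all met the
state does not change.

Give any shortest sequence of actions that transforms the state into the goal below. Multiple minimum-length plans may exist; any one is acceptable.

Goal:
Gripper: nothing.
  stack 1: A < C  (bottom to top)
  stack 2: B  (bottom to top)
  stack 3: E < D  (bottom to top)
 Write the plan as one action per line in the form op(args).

step 1 (unstack(E, C)): towers=[A/D; B; C] holding=E
step 2 (putdown(E)): towers=[A/D; B; C; E] holding=-
step 3 (unstack(D, A)): towers=[A; B; C; E] holding=D
step 4 (stack(D, E)): towers=[A; B; C; E/D] holding=-
step 5 (pickup(C)): towers=[A; B; E/D] holding=C
step 6 (stack(C, A)): towers=[A/C; B; E/D] holding=-
goal check: towers=[A/C; B; E/D] holding=- — reached (length 6, optimal by BFS)

unstack(E, C)
putdown(E)
unstack(D, A)
stack(D, E)
pickup(C)
stack(C, A)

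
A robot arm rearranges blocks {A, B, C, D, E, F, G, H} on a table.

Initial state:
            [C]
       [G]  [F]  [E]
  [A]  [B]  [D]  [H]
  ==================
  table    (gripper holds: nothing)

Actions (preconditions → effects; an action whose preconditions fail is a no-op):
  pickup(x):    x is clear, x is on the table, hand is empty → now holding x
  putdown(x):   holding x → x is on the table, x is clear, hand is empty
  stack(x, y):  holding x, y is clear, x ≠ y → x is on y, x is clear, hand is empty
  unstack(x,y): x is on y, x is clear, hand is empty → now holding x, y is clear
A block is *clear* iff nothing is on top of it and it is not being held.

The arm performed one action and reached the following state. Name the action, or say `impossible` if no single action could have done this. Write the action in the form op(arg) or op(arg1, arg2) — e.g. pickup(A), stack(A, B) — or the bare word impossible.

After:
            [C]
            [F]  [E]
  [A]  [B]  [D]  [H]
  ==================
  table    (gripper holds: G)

unstack(G, B)

target: towers=[A; B; D/F/C; H/E] holding=G
     unstack(G, B) → towers=[A; B; D/F/C; H/E] holding=G  ← match
         pickup(A) → towers=[B/G; D/F/C; H/E] holding=A
     unstack(E, H) → towers=[A; B/G; D/F/C; H] holding=E
     unstack(C, F) → towers=[A; B/G; D/F; H/E] holding=C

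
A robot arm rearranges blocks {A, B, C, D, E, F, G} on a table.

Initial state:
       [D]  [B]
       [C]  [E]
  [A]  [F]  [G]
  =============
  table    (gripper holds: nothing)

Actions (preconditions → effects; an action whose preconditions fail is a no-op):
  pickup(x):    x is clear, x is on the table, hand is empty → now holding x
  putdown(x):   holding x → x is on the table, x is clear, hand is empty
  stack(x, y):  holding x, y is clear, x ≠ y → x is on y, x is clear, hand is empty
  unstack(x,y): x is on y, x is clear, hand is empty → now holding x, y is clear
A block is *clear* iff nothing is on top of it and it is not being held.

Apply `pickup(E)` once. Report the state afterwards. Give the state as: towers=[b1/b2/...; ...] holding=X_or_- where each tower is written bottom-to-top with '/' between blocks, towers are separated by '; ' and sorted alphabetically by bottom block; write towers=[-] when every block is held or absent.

before: towers=[A; F/C/D; G/E/B] holding=-
pre[pickup(E)]: clear(E) no, ontable(E) no, handempty yes
clear(E), ontable(E) unmet → pickup(E) is a no-op
after:  towers=[A; F/C/D; G/E/B] holding=-

towers=[A; F/C/D; G/E/B] holding=-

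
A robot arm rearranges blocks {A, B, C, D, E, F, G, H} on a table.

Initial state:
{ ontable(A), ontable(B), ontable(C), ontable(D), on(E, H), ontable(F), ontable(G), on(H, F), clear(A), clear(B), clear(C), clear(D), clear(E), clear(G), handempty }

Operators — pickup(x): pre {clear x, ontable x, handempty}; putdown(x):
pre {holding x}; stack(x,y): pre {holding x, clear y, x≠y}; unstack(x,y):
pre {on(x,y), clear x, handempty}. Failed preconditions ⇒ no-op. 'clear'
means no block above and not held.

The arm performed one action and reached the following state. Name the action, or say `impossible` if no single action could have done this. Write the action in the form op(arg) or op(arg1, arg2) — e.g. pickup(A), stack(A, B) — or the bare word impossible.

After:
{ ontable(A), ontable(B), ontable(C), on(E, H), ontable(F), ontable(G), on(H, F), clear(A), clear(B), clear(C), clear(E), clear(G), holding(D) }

target: towers=[A; B; C; F/H/E; G] holding=D
         pickup(G) → towers=[A; B; C; D; F/H/E] holding=G
         pickup(A) → towers=[B; C; D; F/H/E; G] holding=A
     unstack(E, H) → towers=[A; B; C; D; F/H; G] holding=E
         pickup(B) → towers=[A; C; D; F/H/E; G] holding=B
         pickup(D) → towers=[A; B; C; F/H/E; G] holding=D  ← match
         pickup(C) → towers=[A; B; D; F/H/E; G] holding=C

pickup(D)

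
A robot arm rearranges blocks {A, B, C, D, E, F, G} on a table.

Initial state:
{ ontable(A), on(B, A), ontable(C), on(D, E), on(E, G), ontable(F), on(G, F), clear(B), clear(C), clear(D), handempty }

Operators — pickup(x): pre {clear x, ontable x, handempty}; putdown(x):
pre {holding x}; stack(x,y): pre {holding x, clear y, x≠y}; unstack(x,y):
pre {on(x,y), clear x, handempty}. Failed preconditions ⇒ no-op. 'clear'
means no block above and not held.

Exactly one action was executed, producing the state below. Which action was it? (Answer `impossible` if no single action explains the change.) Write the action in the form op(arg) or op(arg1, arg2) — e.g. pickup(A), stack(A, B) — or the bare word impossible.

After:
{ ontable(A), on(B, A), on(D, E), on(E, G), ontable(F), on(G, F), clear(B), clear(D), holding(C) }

target: towers=[A/B; F/G/E/D] holding=C
     unstack(B, A) → towers=[A; C; F/G/E/D] holding=B
     unstack(D, E) → towers=[A/B; C; F/G/E] holding=D
         pickup(C) → towers=[A/B; F/G/E/D] holding=C  ← match

pickup(C)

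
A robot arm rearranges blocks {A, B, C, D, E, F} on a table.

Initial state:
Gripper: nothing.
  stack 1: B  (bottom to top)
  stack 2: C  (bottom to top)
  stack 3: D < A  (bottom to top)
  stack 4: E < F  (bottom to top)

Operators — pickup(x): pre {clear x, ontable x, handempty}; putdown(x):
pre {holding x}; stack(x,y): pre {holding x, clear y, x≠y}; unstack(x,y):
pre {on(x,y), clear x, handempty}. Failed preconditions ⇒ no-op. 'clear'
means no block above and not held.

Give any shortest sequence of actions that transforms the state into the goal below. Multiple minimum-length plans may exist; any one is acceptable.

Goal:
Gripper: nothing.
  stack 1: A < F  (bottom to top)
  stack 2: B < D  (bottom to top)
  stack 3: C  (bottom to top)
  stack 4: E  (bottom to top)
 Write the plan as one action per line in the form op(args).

unstack(A, D)
putdown(A)
unstack(F, E)
stack(F, A)
pickup(D)
stack(D, B)

step 1 (unstack(A, D)): towers=[B; C; D; E/F] holding=A
step 2 (putdown(A)): towers=[A; B; C; D; E/F] holding=-
step 3 (unstack(F, E)): towers=[A; B; C; D; E] holding=F
step 4 (stack(F, A)): towers=[A/F; B; C; D; E] holding=-
step 5 (pickup(D)): towers=[A/F; B; C; E] holding=D
step 6 (stack(D, B)): towers=[A/F; B/D; C; E] holding=-
goal check: towers=[A/F; B/D; C; E] holding=- — reached (length 6, optimal by BFS)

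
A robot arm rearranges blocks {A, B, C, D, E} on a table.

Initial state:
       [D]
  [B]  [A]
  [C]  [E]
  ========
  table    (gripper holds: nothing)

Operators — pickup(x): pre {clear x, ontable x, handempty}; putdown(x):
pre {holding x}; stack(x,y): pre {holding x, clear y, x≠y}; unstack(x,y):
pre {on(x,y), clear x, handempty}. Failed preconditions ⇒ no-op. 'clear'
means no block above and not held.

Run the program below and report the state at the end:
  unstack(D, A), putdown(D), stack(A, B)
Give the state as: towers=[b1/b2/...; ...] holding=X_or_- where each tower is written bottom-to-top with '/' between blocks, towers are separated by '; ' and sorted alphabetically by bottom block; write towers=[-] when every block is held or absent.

step 1 (unstack(D, A)): towers=[C/B; E/A] holding=D
step 2 (putdown(D)): towers=[C/B; D; E/A] holding=-
step 3 (stack(A, B)) [no-op]: towers=[C/B; D; E/A] holding=-

towers=[C/B; D; E/A] holding=-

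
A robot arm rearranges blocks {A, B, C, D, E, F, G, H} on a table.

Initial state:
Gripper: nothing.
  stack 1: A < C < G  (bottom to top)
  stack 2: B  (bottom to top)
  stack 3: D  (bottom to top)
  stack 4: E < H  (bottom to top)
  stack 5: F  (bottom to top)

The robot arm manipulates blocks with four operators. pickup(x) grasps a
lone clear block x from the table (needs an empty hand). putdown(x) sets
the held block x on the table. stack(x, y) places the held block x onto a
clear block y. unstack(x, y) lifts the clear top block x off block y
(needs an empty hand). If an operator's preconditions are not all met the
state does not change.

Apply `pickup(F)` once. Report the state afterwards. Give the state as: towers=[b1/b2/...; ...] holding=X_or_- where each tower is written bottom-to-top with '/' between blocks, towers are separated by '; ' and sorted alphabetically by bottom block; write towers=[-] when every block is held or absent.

towers=[A/C/G; B; D; E/H] holding=F

before: towers=[A/C/G; B; D; E/H; F] holding=-
pre[pickup(F)]: clear(F) ✓, ontable(F) ✓, handempty ✓
all met → apply pickup(F)
after:  towers=[A/C/G; B; D; E/H] holding=F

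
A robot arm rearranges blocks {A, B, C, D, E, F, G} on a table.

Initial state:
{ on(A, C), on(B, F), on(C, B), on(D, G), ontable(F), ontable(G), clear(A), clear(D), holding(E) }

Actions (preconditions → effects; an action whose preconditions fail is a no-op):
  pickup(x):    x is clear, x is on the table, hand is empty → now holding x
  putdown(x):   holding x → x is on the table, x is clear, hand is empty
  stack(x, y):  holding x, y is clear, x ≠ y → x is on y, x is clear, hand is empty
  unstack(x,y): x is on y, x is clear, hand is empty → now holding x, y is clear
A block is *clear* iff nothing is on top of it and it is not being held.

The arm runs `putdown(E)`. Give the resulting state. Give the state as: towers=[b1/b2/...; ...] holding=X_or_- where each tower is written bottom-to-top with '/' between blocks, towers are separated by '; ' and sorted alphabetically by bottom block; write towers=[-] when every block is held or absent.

before: towers=[F/B/C/A; G/D] holding=E
pre[putdown(E)]: holding(E) ✓
all met → apply putdown(E)
after:  towers=[E; F/B/C/A; G/D] holding=-

towers=[E; F/B/C/A; G/D] holding=-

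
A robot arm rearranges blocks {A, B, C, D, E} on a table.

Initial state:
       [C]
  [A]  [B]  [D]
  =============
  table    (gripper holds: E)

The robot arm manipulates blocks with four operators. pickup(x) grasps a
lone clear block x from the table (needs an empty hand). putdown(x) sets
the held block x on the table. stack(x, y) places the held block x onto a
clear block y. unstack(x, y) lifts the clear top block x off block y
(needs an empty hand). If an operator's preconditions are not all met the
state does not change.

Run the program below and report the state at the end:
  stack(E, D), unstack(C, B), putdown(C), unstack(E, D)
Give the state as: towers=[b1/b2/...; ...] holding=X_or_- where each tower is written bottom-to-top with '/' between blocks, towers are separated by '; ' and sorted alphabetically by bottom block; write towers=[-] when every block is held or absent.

step 1 (stack(E, D)): towers=[A; B/C; D/E] holding=-
step 2 (unstack(C, B)): towers=[A; B; D/E] holding=C
step 3 (putdown(C)): towers=[A; B; C; D/E] holding=-
step 4 (unstack(E, D)): towers=[A; B; C; D] holding=E

towers=[A; B; C; D] holding=E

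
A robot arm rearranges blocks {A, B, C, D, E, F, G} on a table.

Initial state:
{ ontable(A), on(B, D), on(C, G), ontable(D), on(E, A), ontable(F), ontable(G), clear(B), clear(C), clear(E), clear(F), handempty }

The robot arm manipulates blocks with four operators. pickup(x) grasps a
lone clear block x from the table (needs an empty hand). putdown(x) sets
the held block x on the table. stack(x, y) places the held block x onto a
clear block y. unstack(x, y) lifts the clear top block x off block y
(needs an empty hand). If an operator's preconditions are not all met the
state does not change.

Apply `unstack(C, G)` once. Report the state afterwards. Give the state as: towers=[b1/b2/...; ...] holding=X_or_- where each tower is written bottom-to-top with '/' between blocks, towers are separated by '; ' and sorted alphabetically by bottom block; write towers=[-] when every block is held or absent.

before: towers=[A/E; D/B; F; G/C] holding=-
pre[unstack(C, G)]: on(C,G) ok, clear(C) ok, handempty ok
all met → apply unstack(C, G)
after:  towers=[A/E; D/B; F; G] holding=C

towers=[A/E; D/B; F; G] holding=C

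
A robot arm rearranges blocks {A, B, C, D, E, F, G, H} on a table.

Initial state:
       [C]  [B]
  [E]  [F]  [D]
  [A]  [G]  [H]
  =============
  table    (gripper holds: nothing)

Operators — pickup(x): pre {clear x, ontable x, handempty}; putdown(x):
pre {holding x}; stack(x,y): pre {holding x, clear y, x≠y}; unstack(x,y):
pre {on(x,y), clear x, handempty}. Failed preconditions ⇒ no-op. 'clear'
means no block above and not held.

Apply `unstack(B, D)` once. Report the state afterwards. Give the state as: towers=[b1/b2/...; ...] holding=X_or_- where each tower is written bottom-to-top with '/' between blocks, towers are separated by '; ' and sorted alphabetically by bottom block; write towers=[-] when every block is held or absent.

towers=[A/E; G/F/C; H/D] holding=B

before: towers=[A/E; G/F/C; H/D/B] holding=-
pre[unstack(B, D)]: on(B,D) ok, clear(B) ok, handempty ok
all met → apply unstack(B, D)
after:  towers=[A/E; G/F/C; H/D] holding=B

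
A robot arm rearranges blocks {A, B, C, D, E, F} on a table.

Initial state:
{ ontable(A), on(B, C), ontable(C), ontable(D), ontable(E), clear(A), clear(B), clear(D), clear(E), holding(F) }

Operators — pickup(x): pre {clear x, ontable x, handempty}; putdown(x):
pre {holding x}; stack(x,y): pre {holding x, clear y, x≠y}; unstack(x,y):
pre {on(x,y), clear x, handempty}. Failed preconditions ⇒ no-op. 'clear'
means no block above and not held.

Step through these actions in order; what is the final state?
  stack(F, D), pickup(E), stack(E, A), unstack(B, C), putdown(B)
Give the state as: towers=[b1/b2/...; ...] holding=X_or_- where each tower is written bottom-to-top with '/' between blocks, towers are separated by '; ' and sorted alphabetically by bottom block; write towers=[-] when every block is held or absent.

step 1 (stack(F, D)): towers=[A; C/B; D/F; E] holding=-
step 2 (pickup(E)): towers=[A; C/B; D/F] holding=E
step 3 (stack(E, A)): towers=[A/E; C/B; D/F] holding=-
step 4 (unstack(B, C)): towers=[A/E; C; D/F] holding=B
step 5 (putdown(B)): towers=[A/E; B; C; D/F] holding=-

towers=[A/E; B; C; D/F] holding=-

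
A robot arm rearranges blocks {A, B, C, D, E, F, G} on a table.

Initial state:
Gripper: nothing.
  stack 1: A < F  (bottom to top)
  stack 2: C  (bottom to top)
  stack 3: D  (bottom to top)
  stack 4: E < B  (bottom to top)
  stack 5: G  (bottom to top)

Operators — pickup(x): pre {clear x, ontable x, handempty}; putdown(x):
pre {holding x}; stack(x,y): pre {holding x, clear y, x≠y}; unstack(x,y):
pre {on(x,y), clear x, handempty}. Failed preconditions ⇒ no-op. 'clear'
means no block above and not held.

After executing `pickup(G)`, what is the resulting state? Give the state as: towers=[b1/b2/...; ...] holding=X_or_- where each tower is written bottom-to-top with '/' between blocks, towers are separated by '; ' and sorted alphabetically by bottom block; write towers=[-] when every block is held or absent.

before: towers=[A/F; C; D; E/B; G] holding=-
pre[pickup(G)]: clear(G) yes, ontable(G) yes, handempty yes
all met → apply pickup(G)
after:  towers=[A/F; C; D; E/B] holding=G

towers=[A/F; C; D; E/B] holding=G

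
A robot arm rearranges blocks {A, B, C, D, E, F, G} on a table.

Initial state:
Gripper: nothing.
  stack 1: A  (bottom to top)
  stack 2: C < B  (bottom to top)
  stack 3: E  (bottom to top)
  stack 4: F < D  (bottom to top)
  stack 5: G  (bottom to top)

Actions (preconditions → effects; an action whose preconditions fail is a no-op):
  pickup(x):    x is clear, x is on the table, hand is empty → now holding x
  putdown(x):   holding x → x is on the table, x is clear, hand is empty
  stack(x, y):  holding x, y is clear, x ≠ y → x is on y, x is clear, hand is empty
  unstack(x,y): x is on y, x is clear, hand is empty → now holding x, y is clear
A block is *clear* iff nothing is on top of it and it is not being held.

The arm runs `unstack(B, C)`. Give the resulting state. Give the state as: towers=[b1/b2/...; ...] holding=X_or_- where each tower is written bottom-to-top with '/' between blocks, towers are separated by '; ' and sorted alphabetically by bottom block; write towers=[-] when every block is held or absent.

before: towers=[A; C/B; E; F/D; G] holding=-
pre[unstack(B, C)]: on(B,C) ok, clear(B) ok, handempty ok
all met → apply unstack(B, C)
after:  towers=[A; C; E; F/D; G] holding=B

towers=[A; C; E; F/D; G] holding=B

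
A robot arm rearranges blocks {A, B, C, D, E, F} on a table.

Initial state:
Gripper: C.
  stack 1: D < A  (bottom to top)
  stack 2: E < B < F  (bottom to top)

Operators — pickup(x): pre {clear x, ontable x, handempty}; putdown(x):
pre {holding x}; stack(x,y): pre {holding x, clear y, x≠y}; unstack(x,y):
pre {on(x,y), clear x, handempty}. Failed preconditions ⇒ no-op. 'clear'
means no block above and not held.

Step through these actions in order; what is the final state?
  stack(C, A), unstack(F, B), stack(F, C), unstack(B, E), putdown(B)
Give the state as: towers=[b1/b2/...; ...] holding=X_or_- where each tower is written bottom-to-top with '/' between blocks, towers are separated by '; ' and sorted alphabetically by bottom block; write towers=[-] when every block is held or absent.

towers=[B; D/A/C/F; E] holding=-

step 1 (stack(C, A)): towers=[D/A/C; E/B/F] holding=-
step 2 (unstack(F, B)): towers=[D/A/C; E/B] holding=F
step 3 (stack(F, C)): towers=[D/A/C/F; E/B] holding=-
step 4 (unstack(B, E)): towers=[D/A/C/F; E] holding=B
step 5 (putdown(B)): towers=[B; D/A/C/F; E] holding=-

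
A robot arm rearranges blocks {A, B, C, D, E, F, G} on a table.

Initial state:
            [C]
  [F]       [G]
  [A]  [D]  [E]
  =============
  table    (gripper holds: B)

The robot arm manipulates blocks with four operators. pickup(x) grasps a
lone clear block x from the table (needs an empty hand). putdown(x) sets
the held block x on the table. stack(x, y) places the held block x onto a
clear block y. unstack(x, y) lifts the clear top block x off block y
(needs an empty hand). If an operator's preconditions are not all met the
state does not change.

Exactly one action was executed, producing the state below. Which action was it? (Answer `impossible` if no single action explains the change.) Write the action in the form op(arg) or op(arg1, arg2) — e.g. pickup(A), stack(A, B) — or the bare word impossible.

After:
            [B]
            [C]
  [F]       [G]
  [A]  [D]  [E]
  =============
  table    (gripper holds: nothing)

stack(B, C)

target: towers=[A/F; D; E/G/C/B] holding=-
        putdown(B) → towers=[A/F; B; D; E/G/C] holding=-
       stack(B, F) → towers=[A/F/B; D; E/G/C] holding=-
       stack(B, D) → towers=[A/F; D/B; E/G/C] holding=-
       stack(B, C) → towers=[A/F; D; E/G/C/B] holding=-  ← match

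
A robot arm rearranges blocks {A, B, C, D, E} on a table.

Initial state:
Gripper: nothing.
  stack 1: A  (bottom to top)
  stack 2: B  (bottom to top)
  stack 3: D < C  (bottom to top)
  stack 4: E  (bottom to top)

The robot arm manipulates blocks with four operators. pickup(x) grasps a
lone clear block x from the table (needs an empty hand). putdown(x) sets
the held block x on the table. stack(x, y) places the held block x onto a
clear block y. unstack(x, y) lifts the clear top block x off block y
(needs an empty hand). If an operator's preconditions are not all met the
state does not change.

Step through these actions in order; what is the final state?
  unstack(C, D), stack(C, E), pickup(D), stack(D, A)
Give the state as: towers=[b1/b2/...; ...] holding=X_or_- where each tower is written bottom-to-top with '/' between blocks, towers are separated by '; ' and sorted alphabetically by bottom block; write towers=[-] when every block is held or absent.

step 1 (unstack(C, D)): towers=[A; B; D; E] holding=C
step 2 (stack(C, E)): towers=[A; B; D; E/C] holding=-
step 3 (pickup(D)): towers=[A; B; E/C] holding=D
step 4 (stack(D, A)): towers=[A/D; B; E/C] holding=-

towers=[A/D; B; E/C] holding=-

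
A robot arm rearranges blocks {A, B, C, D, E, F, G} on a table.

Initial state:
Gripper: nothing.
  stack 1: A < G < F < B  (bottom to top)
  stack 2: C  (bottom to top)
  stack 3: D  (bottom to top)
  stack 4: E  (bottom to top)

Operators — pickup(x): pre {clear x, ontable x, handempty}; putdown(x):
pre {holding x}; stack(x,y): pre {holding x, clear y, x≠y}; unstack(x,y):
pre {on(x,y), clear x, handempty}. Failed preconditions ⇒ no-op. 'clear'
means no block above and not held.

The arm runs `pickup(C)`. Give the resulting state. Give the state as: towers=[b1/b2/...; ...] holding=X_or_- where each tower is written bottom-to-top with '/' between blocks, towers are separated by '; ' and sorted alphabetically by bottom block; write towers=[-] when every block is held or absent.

towers=[A/G/F/B; D; E] holding=C

before: towers=[A/G/F/B; C; D; E] holding=-
pre[pickup(C)]: clear(C) ✓, ontable(C) ✓, handempty ✓
all met → apply pickup(C)
after:  towers=[A/G/F/B; D; E] holding=C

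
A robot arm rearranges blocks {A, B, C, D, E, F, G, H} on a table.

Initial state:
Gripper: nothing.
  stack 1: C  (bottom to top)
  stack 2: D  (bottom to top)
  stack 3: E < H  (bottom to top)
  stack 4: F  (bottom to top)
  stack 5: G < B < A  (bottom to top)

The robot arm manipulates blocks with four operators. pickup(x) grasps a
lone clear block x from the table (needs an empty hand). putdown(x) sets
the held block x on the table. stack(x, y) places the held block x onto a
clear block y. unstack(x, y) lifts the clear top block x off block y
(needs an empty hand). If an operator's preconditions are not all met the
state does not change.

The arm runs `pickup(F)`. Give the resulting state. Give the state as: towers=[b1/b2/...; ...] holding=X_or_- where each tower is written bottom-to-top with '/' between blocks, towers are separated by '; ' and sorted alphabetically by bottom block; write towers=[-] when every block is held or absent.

towers=[C; D; E/H; G/B/A] holding=F

before: towers=[C; D; E/H; F; G/B/A] holding=-
pre[pickup(F)]: clear(F) yes, ontable(F) yes, handempty yes
all met → apply pickup(F)
after:  towers=[C; D; E/H; G/B/A] holding=F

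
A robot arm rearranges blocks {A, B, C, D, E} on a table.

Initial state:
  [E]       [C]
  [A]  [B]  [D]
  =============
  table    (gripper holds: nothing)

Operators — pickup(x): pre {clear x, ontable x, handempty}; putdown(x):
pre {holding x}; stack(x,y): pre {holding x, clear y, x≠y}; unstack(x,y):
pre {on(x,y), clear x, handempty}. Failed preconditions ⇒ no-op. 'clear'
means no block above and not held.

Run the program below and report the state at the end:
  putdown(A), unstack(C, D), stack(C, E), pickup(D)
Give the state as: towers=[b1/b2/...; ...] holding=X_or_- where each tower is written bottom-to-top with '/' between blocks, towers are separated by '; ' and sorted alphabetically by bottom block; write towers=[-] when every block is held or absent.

towers=[A/E/C; B] holding=D

step 1 (putdown(A)) [no-op]: towers=[A/E; B; D/C] holding=-
step 2 (unstack(C, D)): towers=[A/E; B; D] holding=C
step 3 (stack(C, E)): towers=[A/E/C; B; D] holding=-
step 4 (pickup(D)): towers=[A/E/C; B] holding=D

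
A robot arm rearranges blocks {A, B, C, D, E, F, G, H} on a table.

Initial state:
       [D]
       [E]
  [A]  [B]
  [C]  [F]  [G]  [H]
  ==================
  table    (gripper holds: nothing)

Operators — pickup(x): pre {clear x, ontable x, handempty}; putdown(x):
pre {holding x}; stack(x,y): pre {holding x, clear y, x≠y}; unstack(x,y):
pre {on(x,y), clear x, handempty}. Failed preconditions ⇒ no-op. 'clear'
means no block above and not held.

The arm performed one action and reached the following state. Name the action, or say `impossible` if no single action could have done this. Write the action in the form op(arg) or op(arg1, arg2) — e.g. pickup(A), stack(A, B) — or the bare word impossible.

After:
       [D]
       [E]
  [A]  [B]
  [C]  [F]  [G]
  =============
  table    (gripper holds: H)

pickup(H)

target: towers=[C/A; F/B/E/D; G] holding=H
         pickup(G) → towers=[C/A; F/B/E/D; H] holding=G
     unstack(A, C) → towers=[C; F/B/E/D; G; H] holding=A
         pickup(H) → towers=[C/A; F/B/E/D; G] holding=H  ← match
     unstack(D, E) → towers=[C/A; F/B/E; G; H] holding=D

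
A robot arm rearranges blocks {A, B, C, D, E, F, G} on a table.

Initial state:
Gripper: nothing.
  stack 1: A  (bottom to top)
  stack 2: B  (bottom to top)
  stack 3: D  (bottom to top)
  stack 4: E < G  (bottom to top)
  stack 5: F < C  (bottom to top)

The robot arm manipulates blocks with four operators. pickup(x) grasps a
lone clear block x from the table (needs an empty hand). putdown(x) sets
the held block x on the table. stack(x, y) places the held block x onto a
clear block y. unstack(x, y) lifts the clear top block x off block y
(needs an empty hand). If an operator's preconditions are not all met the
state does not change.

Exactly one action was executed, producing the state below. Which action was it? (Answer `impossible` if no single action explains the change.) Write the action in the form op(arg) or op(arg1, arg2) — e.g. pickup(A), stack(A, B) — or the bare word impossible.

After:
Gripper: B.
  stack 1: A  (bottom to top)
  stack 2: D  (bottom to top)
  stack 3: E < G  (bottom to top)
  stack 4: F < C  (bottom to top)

pickup(B)

target: towers=[A; D; E/G; F/C] holding=B
         pickup(B) → towers=[A; D; E/G; F/C] holding=B  ← match
     unstack(G, E) → towers=[A; B; D; E; F/C] holding=G
         pickup(D) → towers=[A; B; E/G; F/C] holding=D
         pickup(A) → towers=[B; D; E/G; F/C] holding=A
     unstack(C, F) → towers=[A; B; D; E/G; F] holding=C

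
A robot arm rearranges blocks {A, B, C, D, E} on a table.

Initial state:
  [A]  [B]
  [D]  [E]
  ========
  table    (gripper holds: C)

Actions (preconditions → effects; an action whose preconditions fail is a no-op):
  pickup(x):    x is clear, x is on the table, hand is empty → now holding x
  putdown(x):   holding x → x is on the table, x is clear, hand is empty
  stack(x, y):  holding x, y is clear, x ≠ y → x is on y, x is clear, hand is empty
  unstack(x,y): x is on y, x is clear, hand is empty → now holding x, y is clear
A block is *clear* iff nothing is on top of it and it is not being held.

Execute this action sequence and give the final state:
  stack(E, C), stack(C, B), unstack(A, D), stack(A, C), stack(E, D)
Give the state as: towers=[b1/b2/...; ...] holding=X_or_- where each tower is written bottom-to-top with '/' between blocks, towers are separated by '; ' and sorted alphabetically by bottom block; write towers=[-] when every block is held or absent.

step 1 (stack(E, C)) [no-op]: towers=[D/A; E/B] holding=C
step 2 (stack(C, B)): towers=[D/A; E/B/C] holding=-
step 3 (unstack(A, D)): towers=[D; E/B/C] holding=A
step 4 (stack(A, C)): towers=[D; E/B/C/A] holding=-
step 5 (stack(E, D)) [no-op]: towers=[D; E/B/C/A] holding=-

towers=[D; E/B/C/A] holding=-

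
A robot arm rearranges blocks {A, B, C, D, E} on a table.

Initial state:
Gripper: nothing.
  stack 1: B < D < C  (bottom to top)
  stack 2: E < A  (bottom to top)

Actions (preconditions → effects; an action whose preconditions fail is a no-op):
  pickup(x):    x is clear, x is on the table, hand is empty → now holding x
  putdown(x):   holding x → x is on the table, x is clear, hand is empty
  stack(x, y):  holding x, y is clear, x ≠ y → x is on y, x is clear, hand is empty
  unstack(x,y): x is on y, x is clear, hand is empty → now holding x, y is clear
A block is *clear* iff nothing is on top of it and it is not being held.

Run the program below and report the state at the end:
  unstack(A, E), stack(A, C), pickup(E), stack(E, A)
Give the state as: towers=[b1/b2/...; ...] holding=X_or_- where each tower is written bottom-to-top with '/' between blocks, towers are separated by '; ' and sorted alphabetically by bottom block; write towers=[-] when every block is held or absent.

towers=[B/D/C/A/E] holding=-

step 1 (unstack(A, E)): towers=[B/D/C; E] holding=A
step 2 (stack(A, C)): towers=[B/D/C/A; E] holding=-
step 3 (pickup(E)): towers=[B/D/C/A] holding=E
step 4 (stack(E, A)): towers=[B/D/C/A/E] holding=-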